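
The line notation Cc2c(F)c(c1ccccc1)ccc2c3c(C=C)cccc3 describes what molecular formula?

C21H17F

Heavy atoms from the SMILES: 21 C, 1 F.
Implicit hydrogens by atom environment:
  11 × C (aromatic): 1 H each → 11
  7 × C (aromatic): no H
  1 × C: 3 H
  1 × C: 2 H
  1 × C: 1 H
  1 × F: no H
  Total hydrogens = 17.
Molecular formula: C21H17F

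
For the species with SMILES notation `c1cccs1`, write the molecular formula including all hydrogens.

Heavy atoms from the SMILES: 4 C, 1 S.
Implicit hydrogens by atom environment:
  4 × C (aromatic): 1 H each → 4
  1 × S (aromatic): no H
  Total hydrogens = 4.
Molecular formula: C4H4S

C4H4S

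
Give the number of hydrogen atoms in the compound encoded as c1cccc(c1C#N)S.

Hydrogens are implicit in SMILES; fill each atom to its normal valence:
  4 × C (aromatic): 1 H each → 4
  2 × C (aromatic): no H
  1 × C: no H
  1 × N: no H
  1 × S: 1 H
  Total hydrogens = 5.

5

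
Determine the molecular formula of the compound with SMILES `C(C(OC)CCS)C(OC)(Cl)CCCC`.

Heavy atoms from the SMILES: 11 C, 1 Cl, 2 O, 1 S.
Implicit hydrogens by atom environment:
  6 × C: 2 H each → 12
  3 × C: 3 H each → 9
  2 × O: no H
  1 × C: 1 H
  1 × C: no H
  1 × Cl: no H
  1 × S: 1 H
  Total hydrogens = 23.
Molecular formula: C11H23ClO2S

C11H23ClO2S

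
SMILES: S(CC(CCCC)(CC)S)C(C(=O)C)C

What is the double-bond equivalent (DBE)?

Molecular formula from the SMILES: C12H24OS2.
DoU = (2C + 2 + N − H − X)/2 = (2·12 + 2 + 0 − 24 − 0)/2 = 2/2 = 1.
(Structurally: 0 ring(s) + 1 π bond(s) = 1.)

1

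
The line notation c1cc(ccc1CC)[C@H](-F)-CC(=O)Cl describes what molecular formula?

Heavy atoms from the SMILES: 11 C, 1 Cl, 1 F, 1 O.
Implicit hydrogens by atom environment:
  4 × C (aromatic): 1 H each → 4
  2 × C: 2 H each → 4
  2 × C (aromatic): no H
  1 × C: 3 H
  1 × C: 1 H
  1 × C: no H
  1 × Cl: no H
  1 × F: no H
  1 × O: no H
  Total hydrogens = 12.
Molecular formula: C11H12ClFO

C11H12ClFO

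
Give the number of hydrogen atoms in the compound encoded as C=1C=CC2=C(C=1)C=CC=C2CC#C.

10

Hydrogens are implicit in SMILES; fill each atom to its normal valence:
  7 × C (aromatic): 1 H each → 7
  3 × C (aromatic): no H
  1 × C: 2 H
  1 × C: 1 H
  1 × C: no H
  Total hydrogens = 10.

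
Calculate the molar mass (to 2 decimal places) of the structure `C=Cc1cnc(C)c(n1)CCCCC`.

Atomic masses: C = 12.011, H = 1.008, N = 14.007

190.29

Molecular formula: C12H18N2.
M = 12×12.011 + 18×1.008 + 2×14.007 = 190.29 g/mol.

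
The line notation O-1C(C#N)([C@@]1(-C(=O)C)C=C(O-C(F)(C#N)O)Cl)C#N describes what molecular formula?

C10H5ClFN3O4

Heavy atoms from the SMILES: 10 C, 1 Cl, 1 F, 3 N, 4 O.
Implicit hydrogens by atom environment:
  8 × C: no H
  3 × N: no H
  3 × O: no H
  1 × C: 3 H
  1 × C: 1 H
  1 × Cl: no H
  1 × F: no H
  1 × O: 1 H
  Total hydrogens = 5.
Molecular formula: C10H5ClFN3O4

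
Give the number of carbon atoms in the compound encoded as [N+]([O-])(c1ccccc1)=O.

6

The symbol for carbon appears 6 times in the SMILES. Lowercase c denotes aromatic carbon and counts toward C.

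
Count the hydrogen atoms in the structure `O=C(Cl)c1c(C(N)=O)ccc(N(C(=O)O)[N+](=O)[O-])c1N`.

Hydrogens are implicit in SMILES; fill each atom to its normal valence:
  4 × C (aromatic): no H
  4 × O: no H
  3 × C: no H
  2 × C (aromatic): 1 H each → 2
  2 × N: 2 H each → 4
  1 × Cl: no H
  1 × N: no H
  1 × N (charge +1): no H
  1 × O: 1 H
  1 × O (charge -1): no H
  Total hydrogens = 7.

7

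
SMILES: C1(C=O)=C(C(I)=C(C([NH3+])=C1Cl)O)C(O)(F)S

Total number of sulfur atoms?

1

The symbol for sulfur appears 1 time in the SMILES.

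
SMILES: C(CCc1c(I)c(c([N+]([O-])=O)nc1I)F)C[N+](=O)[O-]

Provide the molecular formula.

Heavy atoms from the SMILES: 9 C, 1 F, 2 I, 3 N, 4 O.
Implicit hydrogens by atom environment:
  5 × C (aromatic): no H
  4 × C: 2 H each → 8
  2 × I: no H
  2 × N (charge +1): no H
  2 × O: no H
  2 × O (charge -1): no H
  1 × F: no H
  1 × N (aromatic): no H
  Total hydrogens = 8.
Molecular formula: C9H8FI2N3O4

C9H8FI2N3O4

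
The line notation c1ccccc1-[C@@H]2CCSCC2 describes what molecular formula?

C11H14S

Heavy atoms from the SMILES: 11 C, 1 S.
Implicit hydrogens by atom environment:
  5 × C (aromatic): 1 H each → 5
  4 × C: 2 H each → 8
  1 × C: 1 H
  1 × C (aromatic): no H
  1 × S: no H
  Total hydrogens = 14.
Molecular formula: C11H14S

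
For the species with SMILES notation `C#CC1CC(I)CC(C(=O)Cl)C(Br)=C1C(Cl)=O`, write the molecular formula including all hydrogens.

Heavy atoms from the SMILES: 1 Br, 11 C, 2 Cl, 1 I, 2 O.
Implicit hydrogens by atom environment:
  5 × C: no H
  4 × C: 1 H each → 4
  2 × C: 2 H each → 4
  2 × Cl: no H
  2 × O: no H
  1 × Br: no H
  1 × I: no H
  Total hydrogens = 8.
Molecular formula: C11H8BrCl2IO2

C11H8BrCl2IO2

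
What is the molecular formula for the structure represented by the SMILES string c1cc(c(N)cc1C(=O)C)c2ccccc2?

C14H13NO

Heavy atoms from the SMILES: 14 C, 1 N, 1 O.
Implicit hydrogens by atom environment:
  8 × C (aromatic): 1 H each → 8
  4 × C (aromatic): no H
  1 × C: 3 H
  1 × C: no H
  1 × N: 2 H
  1 × O: no H
  Total hydrogens = 13.
Molecular formula: C14H13NO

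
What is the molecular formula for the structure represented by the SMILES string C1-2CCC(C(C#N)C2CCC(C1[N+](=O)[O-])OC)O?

Heavy atoms from the SMILES: 12 C, 2 N, 4 O.
Implicit hydrogens by atom environment:
  6 × C: 1 H each → 6
  4 × C: 2 H each → 8
  2 × O: no H
  1 × C: 3 H
  1 × C: no H
  1 × N: no H
  1 × N (charge +1): no H
  1 × O: 1 H
  1 × O (charge -1): no H
  Total hydrogens = 18.
Molecular formula: C12H18N2O4

C12H18N2O4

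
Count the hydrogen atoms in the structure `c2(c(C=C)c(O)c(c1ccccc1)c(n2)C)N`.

Hydrogens are implicit in SMILES; fill each atom to its normal valence:
  6 × C (aromatic): no H
  5 × C (aromatic): 1 H each → 5
  1 × C: 3 H
  1 × C: 2 H
  1 × C: 1 H
  1 × N: 2 H
  1 × N (aromatic): no H
  1 × O: 1 H
  Total hydrogens = 14.

14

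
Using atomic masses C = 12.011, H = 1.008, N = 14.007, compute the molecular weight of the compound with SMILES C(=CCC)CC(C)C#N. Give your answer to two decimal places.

Molecular formula: C8H13N.
M = 8×12.011 + 13×1.008 + 1×14.007 = 123.20 g/mol.

123.20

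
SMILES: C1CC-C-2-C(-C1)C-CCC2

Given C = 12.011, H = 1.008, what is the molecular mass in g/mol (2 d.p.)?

Molecular formula: C10H18.
M = 10×12.011 + 18×1.008 = 138.25 g/mol.

138.25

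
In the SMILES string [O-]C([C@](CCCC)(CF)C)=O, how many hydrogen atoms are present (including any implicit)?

14

Hydrogens are implicit in SMILES; fill each atom to its normal valence:
  4 × C: 2 H each → 8
  2 × C: 3 H each → 6
  2 × C: no H
  1 × F: no H
  1 × O: no H
  1 × O (charge -1): no H
  Total hydrogens = 14.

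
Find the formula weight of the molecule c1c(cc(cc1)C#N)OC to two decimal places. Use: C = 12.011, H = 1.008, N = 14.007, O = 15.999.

Molecular formula: C8H7NO.
M = 8×12.011 + 7×1.008 + 1×14.007 + 1×15.999 = 133.15 g/mol.

133.15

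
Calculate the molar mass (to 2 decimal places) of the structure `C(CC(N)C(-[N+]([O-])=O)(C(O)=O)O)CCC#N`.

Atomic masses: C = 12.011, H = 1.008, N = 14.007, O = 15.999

Molecular formula: C8H13N3O5.
M = 8×12.011 + 13×1.008 + 3×14.007 + 5×15.999 = 231.21 g/mol.

231.21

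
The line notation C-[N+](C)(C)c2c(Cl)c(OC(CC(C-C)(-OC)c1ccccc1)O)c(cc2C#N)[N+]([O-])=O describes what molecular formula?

C22H27ClN3O5+

Heavy atoms from the SMILES: 22 C, 1 Cl, 3 N, 5 O.
Implicit hydrogens by atom environment:
  6 × C (aromatic): 1 H each → 6
  6 × C (aromatic): no H
  5 × C: 3 H each → 15
  3 × O: no H
  2 × C: 2 H each → 4
  2 × C: no H
  2 × N (charge +1): no H
  1 × C: 1 H
  1 × Cl: no H
  1 × N: no H
  1 × O: 1 H
  1 × O (charge -1): no H
  Total hydrogens = 27.
Net charge +1.
Molecular formula: C22H27ClN3O5+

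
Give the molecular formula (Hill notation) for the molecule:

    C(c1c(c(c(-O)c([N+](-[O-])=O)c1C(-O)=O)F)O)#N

Heavy atoms from the SMILES: 8 C, 1 F, 2 N, 6 O.
Implicit hydrogens by atom environment:
  6 × C (aromatic): no H
  3 × O: 1 H each → 3
  2 × C: no H
  2 × O: no H
  1 × F: no H
  1 × N: no H
  1 × N (charge +1): no H
  1 × O (charge -1): no H
  Total hydrogens = 3.
Molecular formula: C8H3FN2O6

C8H3FN2O6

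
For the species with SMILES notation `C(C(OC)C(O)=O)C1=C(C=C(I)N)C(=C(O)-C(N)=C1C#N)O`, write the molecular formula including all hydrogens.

Heavy atoms from the SMILES: 13 C, 1 I, 3 N, 5 O.
Implicit hydrogens by atom environment:
  6 × C (aromatic): no H
  3 × C: no H
  3 × O: 1 H each → 3
  2 × C: 1 H each → 2
  2 × N: 2 H each → 4
  2 × O: no H
  1 × C: 3 H
  1 × C: 2 H
  1 × I: no H
  1 × N: no H
  Total hydrogens = 14.
Molecular formula: C13H14IN3O5

C13H14IN3O5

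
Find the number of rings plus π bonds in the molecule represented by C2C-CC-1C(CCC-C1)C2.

2

Molecular formula from the SMILES: C10H18.
DoU = (2C + 2 + N − H − X)/2 = (2·10 + 2 + 0 − 18 − 0)/2 = 4/2 = 2.
(Structurally: 2 ring(s) + 0 π bond(s) = 2.)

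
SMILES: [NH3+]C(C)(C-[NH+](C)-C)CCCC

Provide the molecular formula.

Heavy atoms from the SMILES: 9 C, 2 N.
Implicit hydrogens by atom environment:
  4 × C: 3 H each → 12
  4 × C: 2 H each → 8
  1 × C: no H
  1 × N (charge +1): 3 H
  1 × N (charge +1): 1 H
  Total hydrogens = 24.
Net charge +2.
Molecular formula: [C9H24N2]2+

[C9H24N2]2+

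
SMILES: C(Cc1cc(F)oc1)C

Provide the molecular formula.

Heavy atoms from the SMILES: 7 C, 1 F, 1 O.
Implicit hydrogens by atom environment:
  2 × C: 2 H each → 4
  2 × C (aromatic): 1 H each → 2
  2 × C (aromatic): no H
  1 × C: 3 H
  1 × F: no H
  1 × O (aromatic): no H
  Total hydrogens = 9.
Molecular formula: C7H9FO

C7H9FO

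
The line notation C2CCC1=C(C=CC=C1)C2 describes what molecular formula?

Heavy atoms from the SMILES: 10 C.
Implicit hydrogens by atom environment:
  4 × C: 2 H each → 8
  4 × C (aromatic): 1 H each → 4
  2 × C (aromatic): no H
  Total hydrogens = 12.
Molecular formula: C10H12

C10H12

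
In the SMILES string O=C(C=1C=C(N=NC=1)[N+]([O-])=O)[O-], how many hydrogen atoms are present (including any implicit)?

2

Hydrogens are implicit in SMILES; fill each atom to its normal valence:
  2 × C (aromatic): 1 H each → 2
  2 × C (aromatic): no H
  2 × N (aromatic): no H
  2 × O: no H
  2 × O (charge -1): no H
  1 × C: no H
  1 × N (charge +1): no H
  Total hydrogens = 2.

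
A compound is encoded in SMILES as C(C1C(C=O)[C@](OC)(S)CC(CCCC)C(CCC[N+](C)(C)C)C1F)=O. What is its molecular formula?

Heavy atoms from the SMILES: 20 C, 1 F, 1 N, 3 O, 1 S.
Implicit hydrogens by atom environment:
  7 × C: 2 H each → 14
  7 × C: 1 H each → 7
  5 × C: 3 H each → 15
  3 × O: no H
  1 × C: no H
  1 × F: no H
  1 × N (charge +1): no H
  1 × S: 1 H
  Total hydrogens = 37.
Net charge +1.
Molecular formula: C20H37FNO3S+

C20H37FNO3S+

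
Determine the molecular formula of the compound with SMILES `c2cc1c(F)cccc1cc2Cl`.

Heavy atoms from the SMILES: 10 C, 1 Cl, 1 F.
Implicit hydrogens by atom environment:
  6 × C (aromatic): 1 H each → 6
  4 × C (aromatic): no H
  1 × Cl: no H
  1 × F: no H
  Total hydrogens = 6.
Molecular formula: C10H6ClF

C10H6ClF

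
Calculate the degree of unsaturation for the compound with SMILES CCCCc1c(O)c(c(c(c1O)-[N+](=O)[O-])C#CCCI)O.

Molecular formula from the SMILES: C14H16INO5.
DoU = (2C + 2 + N − H − X)/2 = (2·14 + 2 + 1 − 16 − 1)/2 = 14/2 = 7.
(Structurally: 1 ring(s) + 6 π bond(s) = 7.)

7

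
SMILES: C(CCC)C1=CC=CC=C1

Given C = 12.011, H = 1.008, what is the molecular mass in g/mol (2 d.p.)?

134.22

Molecular formula: C10H14.
M = 10×12.011 + 14×1.008 = 134.22 g/mol.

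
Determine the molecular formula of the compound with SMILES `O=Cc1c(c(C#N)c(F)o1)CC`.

C8H6FNO2

Heavy atoms from the SMILES: 8 C, 1 F, 1 N, 2 O.
Implicit hydrogens by atom environment:
  4 × C (aromatic): no H
  1 × C: 3 H
  1 × C: 2 H
  1 × C: 1 H
  1 × C: no H
  1 × F: no H
  1 × N: no H
  1 × O (aromatic): no H
  1 × O: no H
  Total hydrogens = 6.
Molecular formula: C8H6FNO2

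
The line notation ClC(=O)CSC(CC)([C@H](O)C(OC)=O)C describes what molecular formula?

C9H15ClO4S

Heavy atoms from the SMILES: 9 C, 1 Cl, 4 O, 1 S.
Implicit hydrogens by atom environment:
  3 × C: 3 H each → 9
  3 × C: no H
  3 × O: no H
  2 × C: 2 H each → 4
  1 × C: 1 H
  1 × Cl: no H
  1 × O: 1 H
  1 × S: no H
  Total hydrogens = 15.
Molecular formula: C9H15ClO4S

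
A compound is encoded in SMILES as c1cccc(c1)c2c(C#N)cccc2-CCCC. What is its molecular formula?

Heavy atoms from the SMILES: 17 C, 1 N.
Implicit hydrogens by atom environment:
  8 × C (aromatic): 1 H each → 8
  4 × C (aromatic): no H
  3 × C: 2 H each → 6
  1 × C: 3 H
  1 × C: no H
  1 × N: no H
  Total hydrogens = 17.
Molecular formula: C17H17N

C17H17N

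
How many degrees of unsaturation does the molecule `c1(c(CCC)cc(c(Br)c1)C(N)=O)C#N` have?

7

Molecular formula from the SMILES: C11H11BrN2O.
DoU = (2C + 2 + N − H − X)/2 = (2·11 + 2 + 2 − 11 − 1)/2 = 14/2 = 7.
(Structurally: 1 ring(s) + 6 π bond(s) = 7.)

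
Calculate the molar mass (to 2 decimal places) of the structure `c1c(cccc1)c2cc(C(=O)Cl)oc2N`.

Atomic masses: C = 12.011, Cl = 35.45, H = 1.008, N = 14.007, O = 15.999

Molecular formula: C11H8ClNO2.
M = 11×12.011 + 1×35.45 + 8×1.008 + 1×14.007 + 2×15.999 = 221.64 g/mol.

221.64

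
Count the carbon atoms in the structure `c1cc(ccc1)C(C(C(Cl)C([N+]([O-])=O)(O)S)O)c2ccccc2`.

16

The symbol for carbon appears 16 times in the SMILES. Lowercase c denotes aromatic carbon and counts toward C.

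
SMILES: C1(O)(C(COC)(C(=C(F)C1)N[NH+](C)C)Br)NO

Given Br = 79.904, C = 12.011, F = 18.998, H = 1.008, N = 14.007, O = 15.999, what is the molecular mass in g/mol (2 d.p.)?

315.16

Molecular formula: C9H18BrFN3O3+.
M = 1×79.904 + 9×12.011 + 1×18.998 + 18×1.008 + 3×14.007 + 3×15.999 = 315.16 g/mol.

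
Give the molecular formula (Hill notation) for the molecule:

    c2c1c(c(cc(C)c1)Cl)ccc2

C11H9Cl

Heavy atoms from the SMILES: 11 C, 1 Cl.
Implicit hydrogens by atom environment:
  6 × C (aromatic): 1 H each → 6
  4 × C (aromatic): no H
  1 × C: 3 H
  1 × Cl: no H
  Total hydrogens = 9.
Molecular formula: C11H9Cl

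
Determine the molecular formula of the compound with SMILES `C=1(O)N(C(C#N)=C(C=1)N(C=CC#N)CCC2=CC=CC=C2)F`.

Heavy atoms from the SMILES: 16 C, 1 F, 4 N, 1 O.
Implicit hydrogens by atom environment:
  6 × C (aromatic): 1 H each → 6
  4 × C (aromatic): no H
  3 × N: no H
  2 × C: 2 H each → 4
  2 × C: 1 H each → 2
  2 × C: no H
  1 × F: no H
  1 × N (aromatic): no H
  1 × O: 1 H
  Total hydrogens = 13.
Molecular formula: C16H13FN4O

C16H13FN4O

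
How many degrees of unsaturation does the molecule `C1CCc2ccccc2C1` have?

Molecular formula from the SMILES: C10H12.
DoU = (2C + 2 + N − H − X)/2 = (2·10 + 2 + 0 − 12 − 0)/2 = 10/2 = 5.
(Structurally: 2 ring(s) + 3 π bond(s) = 5.)

5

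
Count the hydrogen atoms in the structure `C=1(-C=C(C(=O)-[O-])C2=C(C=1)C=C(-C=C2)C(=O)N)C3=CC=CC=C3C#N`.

11

Hydrogens are implicit in SMILES; fill each atom to its normal valence:
  9 × C (aromatic): 1 H each → 9
  7 × C (aromatic): no H
  3 × C: no H
  2 × O: no H
  1 × N: 2 H
  1 × N: no H
  1 × O (charge -1): no H
  Total hydrogens = 11.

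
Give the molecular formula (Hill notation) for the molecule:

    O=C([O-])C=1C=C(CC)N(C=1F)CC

Heavy atoms from the SMILES: 9 C, 1 F, 1 N, 2 O.
Implicit hydrogens by atom environment:
  3 × C (aromatic): no H
  2 × C: 3 H each → 6
  2 × C: 2 H each → 4
  1 × C (aromatic): 1 H
  1 × C: no H
  1 × F: no H
  1 × N (aromatic): no H
  1 × O: no H
  1 × O (charge -1): no H
  Total hydrogens = 11.
Net charge -1.
Molecular formula: C9H11FNO2-

C9H11FNO2-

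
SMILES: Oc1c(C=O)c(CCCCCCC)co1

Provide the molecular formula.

Heavy atoms from the SMILES: 12 C, 3 O.
Implicit hydrogens by atom environment:
  6 × C: 2 H each → 12
  3 × C (aromatic): no H
  1 × C: 3 H
  1 × C (aromatic): 1 H
  1 × C: 1 H
  1 × O: 1 H
  1 × O (aromatic): no H
  1 × O: no H
  Total hydrogens = 18.
Molecular formula: C12H18O3

C12H18O3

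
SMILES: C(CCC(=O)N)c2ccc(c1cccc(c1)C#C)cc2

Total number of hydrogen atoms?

Hydrogens are implicit in SMILES; fill each atom to its normal valence:
  8 × C (aromatic): 1 H each → 8
  4 × C (aromatic): no H
  3 × C: 2 H each → 6
  2 × C: no H
  1 × C: 1 H
  1 × N: 2 H
  1 × O: no H
  Total hydrogens = 17.

17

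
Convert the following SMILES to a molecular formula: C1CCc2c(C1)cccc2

Heavy atoms from the SMILES: 10 C.
Implicit hydrogens by atom environment:
  4 × C: 2 H each → 8
  4 × C (aromatic): 1 H each → 4
  2 × C (aromatic): no H
  Total hydrogens = 12.
Molecular formula: C10H12

C10H12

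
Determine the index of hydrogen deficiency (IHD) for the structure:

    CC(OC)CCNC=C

1

Molecular formula from the SMILES: C7H15NO.
DoU = (2C + 2 + N − H − X)/2 = (2·7 + 2 + 1 − 15 − 0)/2 = 2/2 = 1.
(Structurally: 0 ring(s) + 1 π bond(s) = 1.)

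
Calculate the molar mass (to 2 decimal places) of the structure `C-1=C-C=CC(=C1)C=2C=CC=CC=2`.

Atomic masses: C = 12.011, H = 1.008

Molecular formula: C12H10.
M = 12×12.011 + 10×1.008 = 154.21 g/mol.

154.21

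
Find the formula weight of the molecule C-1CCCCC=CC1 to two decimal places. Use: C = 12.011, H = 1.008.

Molecular formula: C8H14.
M = 8×12.011 + 14×1.008 = 110.20 g/mol.

110.20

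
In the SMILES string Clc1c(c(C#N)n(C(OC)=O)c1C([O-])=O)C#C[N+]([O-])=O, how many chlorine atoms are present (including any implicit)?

The symbol for chlorine appears 1 time in the SMILES.

1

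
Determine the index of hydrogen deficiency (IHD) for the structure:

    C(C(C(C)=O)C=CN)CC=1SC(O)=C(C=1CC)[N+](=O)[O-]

Molecular formula from the SMILES: C13H18N2O4S.
DoU = (2C + 2 + N − H − X)/2 = (2·13 + 2 + 2 − 18 − 0)/2 = 12/2 = 6.
(Structurally: 1 ring(s) + 5 π bond(s) = 6.)

6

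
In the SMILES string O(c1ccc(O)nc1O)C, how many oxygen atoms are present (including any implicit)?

3

The symbol for oxygen appears 3 times in the SMILES.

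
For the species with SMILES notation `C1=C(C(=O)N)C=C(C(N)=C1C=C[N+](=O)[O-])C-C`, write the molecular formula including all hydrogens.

C11H13N3O3

Heavy atoms from the SMILES: 11 C, 3 N, 3 O.
Implicit hydrogens by atom environment:
  4 × C (aromatic): no H
  2 × C (aromatic): 1 H each → 2
  2 × C: 1 H each → 2
  2 × N: 2 H each → 4
  2 × O: no H
  1 × C: 3 H
  1 × C: 2 H
  1 × C: no H
  1 × N (charge +1): no H
  1 × O (charge -1): no H
  Total hydrogens = 13.
Molecular formula: C11H13N3O3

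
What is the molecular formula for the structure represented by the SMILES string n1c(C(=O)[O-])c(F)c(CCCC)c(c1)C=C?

C12H13FNO2-

Heavy atoms from the SMILES: 12 C, 1 F, 1 N, 2 O.
Implicit hydrogens by atom environment:
  4 × C: 2 H each → 8
  4 × C (aromatic): no H
  1 × C: 3 H
  1 × C (aromatic): 1 H
  1 × C: 1 H
  1 × C: no H
  1 × F: no H
  1 × N (aromatic): no H
  1 × O: no H
  1 × O (charge -1): no H
  Total hydrogens = 13.
Net charge -1.
Molecular formula: C12H13FNO2-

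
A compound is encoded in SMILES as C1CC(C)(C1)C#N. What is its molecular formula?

C6H9N

Heavy atoms from the SMILES: 6 C, 1 N.
Implicit hydrogens by atom environment:
  3 × C: 2 H each → 6
  2 × C: no H
  1 × C: 3 H
  1 × N: no H
  Total hydrogens = 9.
Molecular formula: C6H9N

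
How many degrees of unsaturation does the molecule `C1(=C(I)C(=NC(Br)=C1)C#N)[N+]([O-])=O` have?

7

Molecular formula from the SMILES: C6HBrIN3O2.
DoU = (2C + 2 + N − H − X)/2 = (2·6 + 2 + 3 − 1 − 2)/2 = 14/2 = 7.
(Structurally: 1 ring(s) + 6 π bond(s) = 7.)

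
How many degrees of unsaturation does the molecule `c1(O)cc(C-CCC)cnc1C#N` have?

6

Molecular formula from the SMILES: C10H12N2O.
DoU = (2C + 2 + N − H − X)/2 = (2·10 + 2 + 2 − 12 − 0)/2 = 12/2 = 6.
(Structurally: 1 ring(s) + 5 π bond(s) = 6.)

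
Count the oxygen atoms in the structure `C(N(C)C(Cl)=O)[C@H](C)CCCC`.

1

The symbol for oxygen appears 1 time in the SMILES.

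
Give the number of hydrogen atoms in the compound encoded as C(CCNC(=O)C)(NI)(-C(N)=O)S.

12

Hydrogens are implicit in SMILES; fill each atom to its normal valence:
  3 × C: no H
  2 × C: 2 H each → 4
  2 × N: 1 H each → 2
  2 × O: no H
  1 × C: 3 H
  1 × I: no H
  1 × N: 2 H
  1 × S: 1 H
  Total hydrogens = 12.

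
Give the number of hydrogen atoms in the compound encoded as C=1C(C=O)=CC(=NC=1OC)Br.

Hydrogens are implicit in SMILES; fill each atom to its normal valence:
  3 × C (aromatic): no H
  2 × C (aromatic): 1 H each → 2
  2 × O: no H
  1 × Br: no H
  1 × C: 3 H
  1 × C: 1 H
  1 × N (aromatic): no H
  Total hydrogens = 6.

6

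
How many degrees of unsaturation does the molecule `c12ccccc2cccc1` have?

Molecular formula from the SMILES: C10H8.
DoU = (2C + 2 + N − H − X)/2 = (2·10 + 2 + 0 − 8 − 0)/2 = 14/2 = 7.
(Structurally: 2 ring(s) + 5 π bond(s) = 7.)

7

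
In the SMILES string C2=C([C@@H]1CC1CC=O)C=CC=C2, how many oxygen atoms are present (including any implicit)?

The symbol for oxygen appears 1 time in the SMILES.

1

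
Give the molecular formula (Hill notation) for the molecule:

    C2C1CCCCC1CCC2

C10H18

Heavy atoms from the SMILES: 10 C.
Implicit hydrogens by atom environment:
  8 × C: 2 H each → 16
  2 × C: 1 H each → 2
  Total hydrogens = 18.
Molecular formula: C10H18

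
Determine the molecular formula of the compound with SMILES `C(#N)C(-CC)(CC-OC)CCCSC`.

C11H21NOS

Heavy atoms from the SMILES: 11 C, 1 N, 1 O, 1 S.
Implicit hydrogens by atom environment:
  6 × C: 2 H each → 12
  3 × C: 3 H each → 9
  2 × C: no H
  1 × N: no H
  1 × O: no H
  1 × S: no H
  Total hydrogens = 21.
Molecular formula: C11H21NOS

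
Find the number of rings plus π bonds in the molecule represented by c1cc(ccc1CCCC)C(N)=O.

5

Molecular formula from the SMILES: C11H15NO.
DoU = (2C + 2 + N − H − X)/2 = (2·11 + 2 + 1 − 15 − 0)/2 = 10/2 = 5.
(Structurally: 1 ring(s) + 4 π bond(s) = 5.)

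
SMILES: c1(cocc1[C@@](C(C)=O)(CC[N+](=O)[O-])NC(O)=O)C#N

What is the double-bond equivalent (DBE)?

Molecular formula from the SMILES: C11H11N3O6.
DoU = (2C + 2 + N − H − X)/2 = (2·11 + 2 + 3 − 11 − 0)/2 = 16/2 = 8.
(Structurally: 1 ring(s) + 7 π bond(s) = 8.)

8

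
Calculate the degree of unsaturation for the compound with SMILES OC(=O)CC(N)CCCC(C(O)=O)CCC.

2

Molecular formula from the SMILES: C11H21NO4.
DoU = (2C + 2 + N − H − X)/2 = (2·11 + 2 + 1 − 21 − 0)/2 = 4/2 = 2.
(Structurally: 0 ring(s) + 2 π bond(s) = 2.)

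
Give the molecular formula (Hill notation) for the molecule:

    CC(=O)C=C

C4H6O

Heavy atoms from the SMILES: 4 C, 1 O.
Implicit hydrogens by atom environment:
  1 × C: 3 H
  1 × C: 2 H
  1 × C: 1 H
  1 × C: no H
  1 × O: no H
  Total hydrogens = 6.
Molecular formula: C4H6O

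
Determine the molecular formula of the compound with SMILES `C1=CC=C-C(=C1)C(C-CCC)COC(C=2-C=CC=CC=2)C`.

C20H26O

Heavy atoms from the SMILES: 20 C, 1 O.
Implicit hydrogens by atom environment:
  10 × C (aromatic): 1 H each → 10
  4 × C: 2 H each → 8
  2 × C: 3 H each → 6
  2 × C: 1 H each → 2
  2 × C (aromatic): no H
  1 × O: no H
  Total hydrogens = 26.
Molecular formula: C20H26O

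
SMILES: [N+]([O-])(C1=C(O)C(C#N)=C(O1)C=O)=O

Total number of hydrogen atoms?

2

Hydrogens are implicit in SMILES; fill each atom to its normal valence:
  4 × C (aromatic): no H
  2 × O: no H
  1 × C: 1 H
  1 × C: no H
  1 × N: no H
  1 × N (charge +1): no H
  1 × O: 1 H
  1 × O (aromatic): no H
  1 × O (charge -1): no H
  Total hydrogens = 2.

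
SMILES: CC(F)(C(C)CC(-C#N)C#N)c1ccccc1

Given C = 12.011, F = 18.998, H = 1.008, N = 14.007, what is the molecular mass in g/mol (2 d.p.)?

Molecular formula: C14H15FN2.
M = 14×12.011 + 1×18.998 + 15×1.008 + 2×14.007 = 230.29 g/mol.

230.29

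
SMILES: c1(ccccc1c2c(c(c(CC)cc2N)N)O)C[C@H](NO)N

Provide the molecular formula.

C16H22N4O2

Heavy atoms from the SMILES: 16 C, 4 N, 2 O.
Implicit hydrogens by atom environment:
  7 × C (aromatic): no H
  5 × C (aromatic): 1 H each → 5
  3 × N: 2 H each → 6
  2 × C: 2 H each → 4
  2 × O: 1 H each → 2
  1 × C: 3 H
  1 × C: 1 H
  1 × N: 1 H
  Total hydrogens = 22.
Molecular formula: C16H22N4O2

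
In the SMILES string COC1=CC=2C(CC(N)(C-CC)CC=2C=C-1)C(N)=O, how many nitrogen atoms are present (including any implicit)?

The symbol for nitrogen appears 2 times in the SMILES.

2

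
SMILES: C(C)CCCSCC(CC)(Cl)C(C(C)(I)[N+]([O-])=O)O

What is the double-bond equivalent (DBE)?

1

Molecular formula from the SMILES: C12H23ClINO3S.
DoU = (2C + 2 + N − H − X)/2 = (2·12 + 2 + 1 − 23 − 2)/2 = 2/2 = 1.
(Structurally: 0 ring(s) + 1 π bond(s) = 1.)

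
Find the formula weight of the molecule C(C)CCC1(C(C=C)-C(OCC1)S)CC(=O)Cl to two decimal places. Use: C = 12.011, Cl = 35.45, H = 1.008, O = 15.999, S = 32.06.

Molecular formula: C13H21ClO2S.
M = 13×12.011 + 1×35.45 + 21×1.008 + 2×15.999 + 1×32.06 = 276.82 g/mol.

276.82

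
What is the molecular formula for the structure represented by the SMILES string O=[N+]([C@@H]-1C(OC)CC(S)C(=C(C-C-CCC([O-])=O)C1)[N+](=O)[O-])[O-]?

Heavy atoms from the SMILES: 13 C, 2 N, 7 O, 1 S.
Implicit hydrogens by atom environment:
  6 × C: 2 H each → 12
  4 × O: no H
  3 × C: 1 H each → 3
  3 × C: no H
  3 × O (charge -1): no H
  2 × N (charge +1): no H
  1 × C: 3 H
  1 × S: 1 H
  Total hydrogens = 19.
Net charge -1.
Molecular formula: C13H19N2O7S-

C13H19N2O7S-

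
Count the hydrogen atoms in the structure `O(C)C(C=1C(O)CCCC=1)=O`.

Hydrogens are implicit in SMILES; fill each atom to its normal valence:
  3 × C: 2 H each → 6
  2 × C: 1 H each → 2
  2 × C: no H
  2 × O: no H
  1 × C: 3 H
  1 × O: 1 H
  Total hydrogens = 12.

12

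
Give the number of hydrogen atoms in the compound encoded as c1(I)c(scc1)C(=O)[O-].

2

Hydrogens are implicit in SMILES; fill each atom to its normal valence:
  2 × C (aromatic): 1 H each → 2
  2 × C (aromatic): no H
  1 × C: no H
  1 × I: no H
  1 × O: no H
  1 × O (charge -1): no H
  1 × S (aromatic): no H
  Total hydrogens = 2.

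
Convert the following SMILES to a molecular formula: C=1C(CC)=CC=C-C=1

Heavy atoms from the SMILES: 8 C.
Implicit hydrogens by atom environment:
  5 × C (aromatic): 1 H each → 5
  1 × C: 3 H
  1 × C: 2 H
  1 × C (aromatic): no H
  Total hydrogens = 10.
Molecular formula: C8H10

C8H10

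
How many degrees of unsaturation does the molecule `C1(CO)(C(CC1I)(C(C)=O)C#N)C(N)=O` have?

5

Molecular formula from the SMILES: C9H11IN2O3.
DoU = (2C + 2 + N − H − X)/2 = (2·9 + 2 + 2 − 11 − 1)/2 = 10/2 = 5.
(Structurally: 1 ring(s) + 4 π bond(s) = 5.)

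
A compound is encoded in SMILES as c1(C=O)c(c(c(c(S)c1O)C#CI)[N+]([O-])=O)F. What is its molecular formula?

Heavy atoms from the SMILES: 9 C, 1 F, 1 I, 1 N, 4 O, 1 S.
Implicit hydrogens by atom environment:
  6 × C (aromatic): no H
  2 × C: no H
  2 × O: no H
  1 × C: 1 H
  1 × F: no H
  1 × I: no H
  1 × N (charge +1): no H
  1 × O: 1 H
  1 × O (charge -1): no H
  1 × S: 1 H
  Total hydrogens = 3.
Molecular formula: C9H3FINO4S

C9H3FINO4S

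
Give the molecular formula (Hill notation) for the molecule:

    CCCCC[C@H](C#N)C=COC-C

Heavy atoms from the SMILES: 11 C, 1 N, 1 O.
Implicit hydrogens by atom environment:
  5 × C: 2 H each → 10
  3 × C: 1 H each → 3
  2 × C: 3 H each → 6
  1 × C: no H
  1 × N: no H
  1 × O: no H
  Total hydrogens = 19.
Molecular formula: C11H19NO

C11H19NO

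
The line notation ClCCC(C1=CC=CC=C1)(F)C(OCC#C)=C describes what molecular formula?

C14H14ClFO

Heavy atoms from the SMILES: 14 C, 1 Cl, 1 F, 1 O.
Implicit hydrogens by atom environment:
  5 × C (aromatic): 1 H each → 5
  4 × C: 2 H each → 8
  3 × C: no H
  1 × C: 1 H
  1 × C (aromatic): no H
  1 × Cl: no H
  1 × F: no H
  1 × O: no H
  Total hydrogens = 14.
Molecular formula: C14H14ClFO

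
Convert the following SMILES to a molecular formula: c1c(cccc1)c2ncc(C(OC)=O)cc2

C13H11NO2

Heavy atoms from the SMILES: 13 C, 1 N, 2 O.
Implicit hydrogens by atom environment:
  8 × C (aromatic): 1 H each → 8
  3 × C (aromatic): no H
  2 × O: no H
  1 × C: 3 H
  1 × C: no H
  1 × N (aromatic): no H
  Total hydrogens = 11.
Molecular formula: C13H11NO2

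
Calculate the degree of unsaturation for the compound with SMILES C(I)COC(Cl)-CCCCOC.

0

Molecular formula from the SMILES: C8H16ClIO2.
DoU = (2C + 2 + N − H − X)/2 = (2·8 + 2 + 0 − 16 − 2)/2 = 0/2 = 0.
(Structurally: 0 ring(s) + 0 π bond(s) = 0.)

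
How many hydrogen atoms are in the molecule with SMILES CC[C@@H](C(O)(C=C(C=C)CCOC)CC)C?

Hydrogens are implicit in SMILES; fill each atom to its normal valence:
  5 × C: 2 H each → 10
  4 × C: 3 H each → 12
  3 × C: 1 H each → 3
  2 × C: no H
  1 × O: 1 H
  1 × O: no H
  Total hydrogens = 26.

26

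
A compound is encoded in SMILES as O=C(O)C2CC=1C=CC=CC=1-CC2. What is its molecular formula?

Heavy atoms from the SMILES: 11 C, 2 O.
Implicit hydrogens by atom environment:
  4 × C (aromatic): 1 H each → 4
  3 × C: 2 H each → 6
  2 × C (aromatic): no H
  1 × C: 1 H
  1 × C: no H
  1 × O: 1 H
  1 × O: no H
  Total hydrogens = 12.
Molecular formula: C11H12O2

C11H12O2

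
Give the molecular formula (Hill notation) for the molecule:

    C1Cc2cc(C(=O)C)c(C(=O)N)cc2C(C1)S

C13H15NO2S

Heavy atoms from the SMILES: 13 C, 1 N, 2 O, 1 S.
Implicit hydrogens by atom environment:
  4 × C (aromatic): no H
  3 × C: 2 H each → 6
  2 × C (aromatic): 1 H each → 2
  2 × C: no H
  2 × O: no H
  1 × C: 3 H
  1 × C: 1 H
  1 × N: 2 H
  1 × S: 1 H
  Total hydrogens = 15.
Molecular formula: C13H15NO2S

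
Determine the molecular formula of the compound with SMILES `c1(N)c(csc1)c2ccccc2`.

Heavy atoms from the SMILES: 10 C, 1 N, 1 S.
Implicit hydrogens by atom environment:
  7 × C (aromatic): 1 H each → 7
  3 × C (aromatic): no H
  1 × N: 2 H
  1 × S (aromatic): no H
  Total hydrogens = 9.
Molecular formula: C10H9NS

C10H9NS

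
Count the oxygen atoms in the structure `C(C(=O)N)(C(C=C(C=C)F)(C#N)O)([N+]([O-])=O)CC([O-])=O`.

6

The symbol for oxygen appears 6 times in the SMILES.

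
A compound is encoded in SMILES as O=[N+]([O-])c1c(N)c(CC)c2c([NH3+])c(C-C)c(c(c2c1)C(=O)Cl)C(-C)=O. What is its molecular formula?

Heavy atoms from the SMILES: 17 C, 1 Cl, 3 N, 4 O.
Implicit hydrogens by atom environment:
  9 × C (aromatic): no H
  3 × C: 3 H each → 9
  3 × O: no H
  2 × C: 2 H each → 4
  2 × C: no H
  1 × C (aromatic): 1 H
  1 × Cl: no H
  1 × N (charge +1): 3 H
  1 × N: 2 H
  1 × N (charge +1): no H
  1 × O (charge -1): no H
  Total hydrogens = 19.
Net charge +1.
Molecular formula: C17H19ClN3O4+

C17H19ClN3O4+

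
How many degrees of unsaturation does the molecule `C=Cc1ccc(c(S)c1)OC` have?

5

Molecular formula from the SMILES: C9H10OS.
DoU = (2C + 2 + N − H − X)/2 = (2·9 + 2 + 0 − 10 − 0)/2 = 10/2 = 5.
(Structurally: 1 ring(s) + 4 π bond(s) = 5.)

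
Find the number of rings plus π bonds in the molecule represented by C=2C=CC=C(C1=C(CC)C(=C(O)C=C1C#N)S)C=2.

10

Molecular formula from the SMILES: C15H13NOS.
DoU = (2C + 2 + N − H − X)/2 = (2·15 + 2 + 1 − 13 − 0)/2 = 20/2 = 10.
(Structurally: 2 ring(s) + 8 π bond(s) = 10.)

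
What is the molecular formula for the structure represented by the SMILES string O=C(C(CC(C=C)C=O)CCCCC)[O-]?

Heavy atoms from the SMILES: 12 C, 3 O.
Implicit hydrogens by atom environment:
  6 × C: 2 H each → 12
  4 × C: 1 H each → 4
  2 × O: no H
  1 × C: 3 H
  1 × C: no H
  1 × O (charge -1): no H
  Total hydrogens = 19.
Net charge -1.
Molecular formula: C12H19O3-

C12H19O3-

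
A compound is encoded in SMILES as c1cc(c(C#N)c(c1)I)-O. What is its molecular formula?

C7H4INO

Heavy atoms from the SMILES: 7 C, 1 I, 1 N, 1 O.
Implicit hydrogens by atom environment:
  3 × C (aromatic): 1 H each → 3
  3 × C (aromatic): no H
  1 × C: no H
  1 × I: no H
  1 × N: no H
  1 × O: 1 H
  Total hydrogens = 4.
Molecular formula: C7H4INO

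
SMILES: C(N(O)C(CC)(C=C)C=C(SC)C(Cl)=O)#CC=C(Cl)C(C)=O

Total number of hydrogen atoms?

17

Hydrogens are implicit in SMILES; fill each atom to its normal valence:
  7 × C: no H
  3 × C: 3 H each → 9
  3 × C: 1 H each → 3
  2 × C: 2 H each → 4
  2 × Cl: no H
  2 × O: no H
  1 × N: no H
  1 × O: 1 H
  1 × S: no H
  Total hydrogens = 17.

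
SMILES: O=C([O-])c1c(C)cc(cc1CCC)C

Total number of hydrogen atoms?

15

Hydrogens are implicit in SMILES; fill each atom to its normal valence:
  4 × C (aromatic): no H
  3 × C: 3 H each → 9
  2 × C: 2 H each → 4
  2 × C (aromatic): 1 H each → 2
  1 × C: no H
  1 × O: no H
  1 × O (charge -1): no H
  Total hydrogens = 15.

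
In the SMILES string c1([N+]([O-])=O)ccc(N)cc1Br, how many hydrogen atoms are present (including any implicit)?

5

Hydrogens are implicit in SMILES; fill each atom to its normal valence:
  3 × C (aromatic): 1 H each → 3
  3 × C (aromatic): no H
  1 × Br: no H
  1 × N: 2 H
  1 × N (charge +1): no H
  1 × O: no H
  1 × O (charge -1): no H
  Total hydrogens = 5.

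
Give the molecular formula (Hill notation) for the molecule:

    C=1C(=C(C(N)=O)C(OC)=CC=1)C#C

Heavy atoms from the SMILES: 10 C, 1 N, 2 O.
Implicit hydrogens by atom environment:
  3 × C (aromatic): 1 H each → 3
  3 × C (aromatic): no H
  2 × C: no H
  2 × O: no H
  1 × C: 3 H
  1 × C: 1 H
  1 × N: 2 H
  Total hydrogens = 9.
Molecular formula: C10H9NO2

C10H9NO2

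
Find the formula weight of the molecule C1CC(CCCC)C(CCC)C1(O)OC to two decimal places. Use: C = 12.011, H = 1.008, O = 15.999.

214.35

Molecular formula: C13H26O2.
M = 13×12.011 + 26×1.008 + 2×15.999 = 214.35 g/mol.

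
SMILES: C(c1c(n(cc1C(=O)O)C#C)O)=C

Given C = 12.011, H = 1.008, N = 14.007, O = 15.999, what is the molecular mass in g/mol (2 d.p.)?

Molecular formula: C9H7NO3.
M = 9×12.011 + 7×1.008 + 1×14.007 + 3×15.999 = 177.16 g/mol.

177.16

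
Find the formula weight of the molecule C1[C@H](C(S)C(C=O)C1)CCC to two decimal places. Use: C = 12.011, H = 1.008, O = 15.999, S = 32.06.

Molecular formula: C9H16OS.
M = 9×12.011 + 16×1.008 + 1×15.999 + 1×32.06 = 172.29 g/mol.

172.29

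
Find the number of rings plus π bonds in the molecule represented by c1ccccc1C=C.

Molecular formula from the SMILES: C8H8.
DoU = (2C + 2 + N − H − X)/2 = (2·8 + 2 + 0 − 8 − 0)/2 = 10/2 = 5.
(Structurally: 1 ring(s) + 4 π bond(s) = 5.)

5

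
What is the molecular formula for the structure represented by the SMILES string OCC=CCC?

C5H10O

Heavy atoms from the SMILES: 5 C, 1 O.
Implicit hydrogens by atom environment:
  2 × C: 2 H each → 4
  2 × C: 1 H each → 2
  1 × C: 3 H
  1 × O: 1 H
  Total hydrogens = 10.
Molecular formula: C5H10O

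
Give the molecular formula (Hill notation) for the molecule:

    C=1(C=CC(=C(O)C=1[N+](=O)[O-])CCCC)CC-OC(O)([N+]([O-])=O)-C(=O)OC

Heavy atoms from the SMILES: 15 C, 2 N, 9 O.
Implicit hydrogens by atom environment:
  5 × C: 2 H each → 10
  5 × O: no H
  4 × C (aromatic): no H
  2 × C: 3 H each → 6
  2 × C (aromatic): 1 H each → 2
  2 × C: no H
  2 × N (charge +1): no H
  2 × O: 1 H each → 2
  2 × O (charge -1): no H
  Total hydrogens = 20.
Molecular formula: C15H20N2O9

C15H20N2O9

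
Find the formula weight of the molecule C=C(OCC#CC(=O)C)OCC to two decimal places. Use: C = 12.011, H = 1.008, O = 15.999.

Molecular formula: C9H12O3.
M = 9×12.011 + 12×1.008 + 3×15.999 = 168.19 g/mol.

168.19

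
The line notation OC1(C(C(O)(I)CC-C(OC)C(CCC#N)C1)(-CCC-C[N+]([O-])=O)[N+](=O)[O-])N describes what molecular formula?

C16H27IN4O7

Heavy atoms from the SMILES: 16 C, 1 I, 4 N, 7 O.
Implicit hydrogens by atom environment:
  9 × C: 2 H each → 18
  4 × C: no H
  3 × O: no H
  2 × C: 1 H each → 2
  2 × N (charge +1): no H
  2 × O: 1 H each → 2
  2 × O (charge -1): no H
  1 × C: 3 H
  1 × I: no H
  1 × N: 2 H
  1 × N: no H
  Total hydrogens = 27.
Molecular formula: C16H27IN4O7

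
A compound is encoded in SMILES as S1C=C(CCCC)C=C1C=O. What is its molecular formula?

C9H12OS

Heavy atoms from the SMILES: 9 C, 1 O, 1 S.
Implicit hydrogens by atom environment:
  3 × C: 2 H each → 6
  2 × C (aromatic): 1 H each → 2
  2 × C (aromatic): no H
  1 × C: 3 H
  1 × C: 1 H
  1 × O: no H
  1 × S (aromatic): no H
  Total hydrogens = 12.
Molecular formula: C9H12OS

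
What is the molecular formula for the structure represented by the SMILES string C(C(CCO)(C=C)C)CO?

C8H16O2

Heavy atoms from the SMILES: 8 C, 2 O.
Implicit hydrogens by atom environment:
  5 × C: 2 H each → 10
  2 × O: 1 H each → 2
  1 × C: 3 H
  1 × C: 1 H
  1 × C: no H
  Total hydrogens = 16.
Molecular formula: C8H16O2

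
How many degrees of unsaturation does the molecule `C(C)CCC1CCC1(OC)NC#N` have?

3

Molecular formula from the SMILES: C10H18N2O.
DoU = (2C + 2 + N − H − X)/2 = (2·10 + 2 + 2 − 18 − 0)/2 = 6/2 = 3.
(Structurally: 1 ring(s) + 2 π bond(s) = 3.)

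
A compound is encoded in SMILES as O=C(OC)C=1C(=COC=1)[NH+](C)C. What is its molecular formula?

C8H12NO3+

Heavy atoms from the SMILES: 8 C, 1 N, 3 O.
Implicit hydrogens by atom environment:
  3 × C: 3 H each → 9
  2 × C (aromatic): 1 H each → 2
  2 × C (aromatic): no H
  2 × O: no H
  1 × C: no H
  1 × N (charge +1): 1 H
  1 × O (aromatic): no H
  Total hydrogens = 12.
Net charge +1.
Molecular formula: C8H12NO3+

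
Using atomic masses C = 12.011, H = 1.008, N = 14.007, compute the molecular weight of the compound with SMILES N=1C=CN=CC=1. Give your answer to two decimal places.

Molecular formula: C4H4N2.
M = 4×12.011 + 4×1.008 + 2×14.007 = 80.09 g/mol.

80.09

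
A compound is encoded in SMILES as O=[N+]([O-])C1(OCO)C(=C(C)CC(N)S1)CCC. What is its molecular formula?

C10H18N2O4S

Heavy atoms from the SMILES: 10 C, 2 N, 4 O, 1 S.
Implicit hydrogens by atom environment:
  4 × C: 2 H each → 8
  3 × C: no H
  2 × C: 3 H each → 6
  2 × O: no H
  1 × C: 1 H
  1 × N: 2 H
  1 × N (charge +1): no H
  1 × O: 1 H
  1 × O (charge -1): no H
  1 × S: no H
  Total hydrogens = 18.
Molecular formula: C10H18N2O4S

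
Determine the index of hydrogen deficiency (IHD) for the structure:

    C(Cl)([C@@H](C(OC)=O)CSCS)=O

Molecular formula from the SMILES: C6H9ClO3S2.
DoU = (2C + 2 + N − H − X)/2 = (2·6 + 2 + 0 − 9 − 1)/2 = 4/2 = 2.
(Structurally: 0 ring(s) + 2 π bond(s) = 2.)

2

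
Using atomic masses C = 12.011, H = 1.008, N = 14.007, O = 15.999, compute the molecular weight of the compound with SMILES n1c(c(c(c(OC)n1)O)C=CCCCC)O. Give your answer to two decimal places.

224.26

Molecular formula: C11H16N2O3.
M = 11×12.011 + 16×1.008 + 2×14.007 + 3×15.999 = 224.26 g/mol.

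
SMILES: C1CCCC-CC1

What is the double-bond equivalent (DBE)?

Molecular formula from the SMILES: C7H14.
DoU = (2C + 2 + N − H − X)/2 = (2·7 + 2 + 0 − 14 − 0)/2 = 2/2 = 1.
(Structurally: 1 ring(s) + 0 π bond(s) = 1.)

1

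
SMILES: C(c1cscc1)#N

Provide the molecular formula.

Heavy atoms from the SMILES: 5 C, 1 N, 1 S.
Implicit hydrogens by atom environment:
  3 × C (aromatic): 1 H each → 3
  1 × C (aromatic): no H
  1 × C: no H
  1 × N: no H
  1 × S (aromatic): no H
  Total hydrogens = 3.
Molecular formula: C5H3NS

C5H3NS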